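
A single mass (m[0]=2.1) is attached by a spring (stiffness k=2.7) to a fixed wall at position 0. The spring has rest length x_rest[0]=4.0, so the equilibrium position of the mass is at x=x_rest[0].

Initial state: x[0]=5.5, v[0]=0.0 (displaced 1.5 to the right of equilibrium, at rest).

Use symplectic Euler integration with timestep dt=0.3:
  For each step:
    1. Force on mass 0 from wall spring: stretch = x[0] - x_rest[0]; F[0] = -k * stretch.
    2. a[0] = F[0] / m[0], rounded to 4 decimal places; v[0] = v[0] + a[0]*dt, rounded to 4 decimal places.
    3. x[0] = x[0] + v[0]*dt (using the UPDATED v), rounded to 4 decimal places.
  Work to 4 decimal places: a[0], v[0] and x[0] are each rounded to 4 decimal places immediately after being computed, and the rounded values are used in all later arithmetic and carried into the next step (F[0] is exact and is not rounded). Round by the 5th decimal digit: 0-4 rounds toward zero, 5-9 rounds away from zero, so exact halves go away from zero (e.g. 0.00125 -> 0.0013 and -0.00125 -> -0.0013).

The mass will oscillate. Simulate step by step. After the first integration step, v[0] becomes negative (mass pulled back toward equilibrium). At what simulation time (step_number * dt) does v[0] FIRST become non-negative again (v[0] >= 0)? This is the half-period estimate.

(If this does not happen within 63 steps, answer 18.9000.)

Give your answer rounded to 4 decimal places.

Answer: 3.0000

Derivation:
Step 0: x=[5.5000] v=[0.0000]
Step 1: x=[5.3264] v=[-0.5786]
Step 2: x=[4.9993] v=[-1.0902]
Step 3: x=[4.5566] v=[-1.4756]
Step 4: x=[4.0495] v=[-1.6903]
Step 5: x=[3.5367] v=[-1.7094]
Step 6: x=[3.0775] v=[-1.5307]
Step 7: x=[2.7250] v=[-1.1749]
Step 8: x=[2.5201] v=[-0.6831]
Step 9: x=[2.4864] v=[-0.1123]
Step 10: x=[2.6279] v=[0.4715]
First v>=0 after going negative at step 10, time=3.0000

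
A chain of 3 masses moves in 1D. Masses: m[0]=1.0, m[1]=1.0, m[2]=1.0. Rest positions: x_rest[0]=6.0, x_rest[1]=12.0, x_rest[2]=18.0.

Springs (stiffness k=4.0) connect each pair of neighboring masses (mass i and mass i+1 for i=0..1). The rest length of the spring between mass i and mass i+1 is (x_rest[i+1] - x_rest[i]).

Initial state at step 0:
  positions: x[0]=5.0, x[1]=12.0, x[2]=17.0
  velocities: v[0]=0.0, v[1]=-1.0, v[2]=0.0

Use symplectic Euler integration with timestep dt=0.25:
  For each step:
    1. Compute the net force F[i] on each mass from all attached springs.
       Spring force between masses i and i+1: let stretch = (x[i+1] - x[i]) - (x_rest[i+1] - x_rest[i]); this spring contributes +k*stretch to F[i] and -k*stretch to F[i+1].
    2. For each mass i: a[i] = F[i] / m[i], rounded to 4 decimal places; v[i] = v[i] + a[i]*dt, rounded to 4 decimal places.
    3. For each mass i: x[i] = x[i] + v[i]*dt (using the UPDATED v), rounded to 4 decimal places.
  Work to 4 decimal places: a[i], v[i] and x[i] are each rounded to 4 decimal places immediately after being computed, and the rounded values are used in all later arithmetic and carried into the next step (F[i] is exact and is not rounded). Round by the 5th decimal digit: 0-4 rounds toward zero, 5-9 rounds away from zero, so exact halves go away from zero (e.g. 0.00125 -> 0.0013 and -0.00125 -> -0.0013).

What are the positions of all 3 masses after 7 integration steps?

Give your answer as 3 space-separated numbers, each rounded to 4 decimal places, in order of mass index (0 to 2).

Answer: 4.4131 11.4239 16.4131

Derivation:
Step 0: x=[5.0000 12.0000 17.0000] v=[0.0000 -1.0000 0.0000]
Step 1: x=[5.2500 11.2500 17.2500] v=[1.0000 -3.0000 1.0000]
Step 2: x=[5.5000 10.5000 17.5000] v=[1.0000 -3.0000 1.0000]
Step 3: x=[5.5000 10.2500 17.5000] v=[0.0000 -1.0000 0.0000]
Step 4: x=[5.1875 10.6250 17.1875] v=[-1.2500 1.5000 -1.2500]
Step 5: x=[4.7344 11.2813 16.7344] v=[-1.8125 2.6250 -1.8125]
Step 6: x=[4.4180 11.6641 16.4180] v=[-1.2656 1.5312 -1.2656]
Step 7: x=[4.4131 11.4239 16.4131] v=[-0.0195 -0.9610 -0.0195]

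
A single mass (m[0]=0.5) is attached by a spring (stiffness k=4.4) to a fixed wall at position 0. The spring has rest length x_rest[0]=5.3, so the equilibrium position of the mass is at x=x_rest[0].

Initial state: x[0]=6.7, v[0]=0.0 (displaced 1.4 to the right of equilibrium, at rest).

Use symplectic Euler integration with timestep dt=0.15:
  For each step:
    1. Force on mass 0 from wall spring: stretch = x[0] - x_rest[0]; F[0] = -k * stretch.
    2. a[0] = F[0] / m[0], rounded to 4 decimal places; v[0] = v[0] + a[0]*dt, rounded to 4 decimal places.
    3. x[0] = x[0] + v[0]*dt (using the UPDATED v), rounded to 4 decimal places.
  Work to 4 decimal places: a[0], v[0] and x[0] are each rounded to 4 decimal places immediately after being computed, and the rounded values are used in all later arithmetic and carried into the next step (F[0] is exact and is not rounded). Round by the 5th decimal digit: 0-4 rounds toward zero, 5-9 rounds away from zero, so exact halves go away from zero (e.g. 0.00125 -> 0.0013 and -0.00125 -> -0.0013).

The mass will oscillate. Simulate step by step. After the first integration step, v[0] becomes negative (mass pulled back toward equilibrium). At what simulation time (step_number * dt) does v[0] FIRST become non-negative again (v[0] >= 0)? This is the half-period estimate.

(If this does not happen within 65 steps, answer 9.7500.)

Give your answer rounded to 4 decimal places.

Answer: 1.2000

Derivation:
Step 0: x=[6.7000] v=[0.0000]
Step 1: x=[6.4228] v=[-1.8480]
Step 2: x=[5.9233] v=[-3.3301]
Step 3: x=[5.3004] v=[-4.1529]
Step 4: x=[4.6774] v=[-4.1534]
Step 5: x=[4.1777] v=[-3.3316]
Step 6: x=[3.9002] v=[-1.8502]
Step 7: x=[3.8998] v=[-0.0025]
Step 8: x=[4.1767] v=[1.8458]
First v>=0 after going negative at step 8, time=1.2000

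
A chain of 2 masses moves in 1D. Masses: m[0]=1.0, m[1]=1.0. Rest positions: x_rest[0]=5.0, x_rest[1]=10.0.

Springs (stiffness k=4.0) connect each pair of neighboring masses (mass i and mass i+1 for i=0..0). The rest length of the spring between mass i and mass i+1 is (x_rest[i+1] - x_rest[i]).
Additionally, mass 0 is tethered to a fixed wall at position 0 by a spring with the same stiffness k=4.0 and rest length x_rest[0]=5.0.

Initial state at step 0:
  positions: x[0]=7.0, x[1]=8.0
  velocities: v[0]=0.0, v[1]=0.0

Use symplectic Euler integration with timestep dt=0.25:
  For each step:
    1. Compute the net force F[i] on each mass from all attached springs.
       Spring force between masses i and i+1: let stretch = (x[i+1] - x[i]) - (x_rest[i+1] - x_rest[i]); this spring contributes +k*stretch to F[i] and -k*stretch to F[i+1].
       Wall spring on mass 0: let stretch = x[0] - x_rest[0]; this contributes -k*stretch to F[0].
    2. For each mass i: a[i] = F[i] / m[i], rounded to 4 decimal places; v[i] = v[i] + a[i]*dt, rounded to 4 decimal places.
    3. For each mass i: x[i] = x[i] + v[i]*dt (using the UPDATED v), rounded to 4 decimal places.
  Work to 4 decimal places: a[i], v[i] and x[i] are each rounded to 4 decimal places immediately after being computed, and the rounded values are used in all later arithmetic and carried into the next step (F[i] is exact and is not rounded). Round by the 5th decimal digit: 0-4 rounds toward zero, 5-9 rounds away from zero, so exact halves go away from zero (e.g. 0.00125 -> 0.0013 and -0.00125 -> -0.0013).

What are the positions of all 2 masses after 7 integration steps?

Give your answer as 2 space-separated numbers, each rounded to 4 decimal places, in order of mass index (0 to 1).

Answer: 7.7960 8.8026

Derivation:
Step 0: x=[7.0000 8.0000] v=[0.0000 0.0000]
Step 1: x=[5.5000 9.0000] v=[-6.0000 4.0000]
Step 2: x=[3.5000 10.3750] v=[-8.0000 5.5000]
Step 3: x=[2.3438 11.2813] v=[-4.6250 3.6250]
Step 4: x=[2.8360 11.2032] v=[1.9687 -0.3125]
Step 5: x=[4.7110 10.2833] v=[7.4999 -3.6797]
Step 6: x=[6.8013 9.2203] v=[8.3612 -4.2520]
Step 7: x=[7.7960 8.8026] v=[3.9789 -1.6710]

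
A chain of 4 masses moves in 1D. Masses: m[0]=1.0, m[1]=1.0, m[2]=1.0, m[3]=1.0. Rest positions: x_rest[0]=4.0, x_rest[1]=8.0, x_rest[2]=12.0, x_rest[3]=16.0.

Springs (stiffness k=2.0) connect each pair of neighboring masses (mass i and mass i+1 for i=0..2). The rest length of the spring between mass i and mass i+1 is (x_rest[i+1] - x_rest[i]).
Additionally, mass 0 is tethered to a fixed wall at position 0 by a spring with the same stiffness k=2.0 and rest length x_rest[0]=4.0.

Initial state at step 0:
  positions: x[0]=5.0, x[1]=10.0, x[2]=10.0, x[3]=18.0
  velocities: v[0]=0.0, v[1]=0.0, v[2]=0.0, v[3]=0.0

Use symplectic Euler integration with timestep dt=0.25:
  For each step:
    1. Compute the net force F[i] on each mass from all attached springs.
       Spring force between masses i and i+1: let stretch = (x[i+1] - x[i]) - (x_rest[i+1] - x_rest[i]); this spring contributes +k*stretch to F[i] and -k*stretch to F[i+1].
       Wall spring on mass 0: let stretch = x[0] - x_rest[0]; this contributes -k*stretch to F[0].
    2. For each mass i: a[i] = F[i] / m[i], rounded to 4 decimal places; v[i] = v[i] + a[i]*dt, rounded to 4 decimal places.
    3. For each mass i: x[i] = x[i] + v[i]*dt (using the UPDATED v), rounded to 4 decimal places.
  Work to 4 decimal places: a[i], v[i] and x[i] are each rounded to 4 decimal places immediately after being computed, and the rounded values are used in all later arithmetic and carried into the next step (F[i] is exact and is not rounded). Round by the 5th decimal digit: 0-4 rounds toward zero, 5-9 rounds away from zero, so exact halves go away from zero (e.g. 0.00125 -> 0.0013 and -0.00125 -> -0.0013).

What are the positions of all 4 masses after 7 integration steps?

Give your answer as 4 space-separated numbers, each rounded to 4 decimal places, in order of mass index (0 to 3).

Step 0: x=[5.0000 10.0000 10.0000 18.0000] v=[0.0000 0.0000 0.0000 0.0000]
Step 1: x=[5.0000 9.3750 11.0000 17.5000] v=[0.0000 -2.5000 4.0000 -2.0000]
Step 2: x=[4.9219 8.4063 12.6094 16.6875] v=[-0.3125 -3.8750 6.4375 -3.2500]
Step 3: x=[4.6641 7.5274 14.2032 15.8652] v=[-1.0313 -3.5157 6.3750 -3.2891]
Step 4: x=[4.1812 7.1250 15.1702 15.3352] v=[-1.9317 -1.6095 3.8681 -2.1201]
Step 5: x=[3.5436 7.3603 15.1522 15.2846] v=[-2.5504 0.9412 -0.0720 -0.2026]
Step 6: x=[2.9401 8.0925 14.1768 15.7174] v=[-2.4139 2.9288 -3.9018 1.7312]
Step 7: x=[2.6132 8.9412 12.6334 16.4576] v=[-1.3078 3.3948 -6.1737 2.9609]

Answer: 2.6132 8.9412 12.6334 16.4576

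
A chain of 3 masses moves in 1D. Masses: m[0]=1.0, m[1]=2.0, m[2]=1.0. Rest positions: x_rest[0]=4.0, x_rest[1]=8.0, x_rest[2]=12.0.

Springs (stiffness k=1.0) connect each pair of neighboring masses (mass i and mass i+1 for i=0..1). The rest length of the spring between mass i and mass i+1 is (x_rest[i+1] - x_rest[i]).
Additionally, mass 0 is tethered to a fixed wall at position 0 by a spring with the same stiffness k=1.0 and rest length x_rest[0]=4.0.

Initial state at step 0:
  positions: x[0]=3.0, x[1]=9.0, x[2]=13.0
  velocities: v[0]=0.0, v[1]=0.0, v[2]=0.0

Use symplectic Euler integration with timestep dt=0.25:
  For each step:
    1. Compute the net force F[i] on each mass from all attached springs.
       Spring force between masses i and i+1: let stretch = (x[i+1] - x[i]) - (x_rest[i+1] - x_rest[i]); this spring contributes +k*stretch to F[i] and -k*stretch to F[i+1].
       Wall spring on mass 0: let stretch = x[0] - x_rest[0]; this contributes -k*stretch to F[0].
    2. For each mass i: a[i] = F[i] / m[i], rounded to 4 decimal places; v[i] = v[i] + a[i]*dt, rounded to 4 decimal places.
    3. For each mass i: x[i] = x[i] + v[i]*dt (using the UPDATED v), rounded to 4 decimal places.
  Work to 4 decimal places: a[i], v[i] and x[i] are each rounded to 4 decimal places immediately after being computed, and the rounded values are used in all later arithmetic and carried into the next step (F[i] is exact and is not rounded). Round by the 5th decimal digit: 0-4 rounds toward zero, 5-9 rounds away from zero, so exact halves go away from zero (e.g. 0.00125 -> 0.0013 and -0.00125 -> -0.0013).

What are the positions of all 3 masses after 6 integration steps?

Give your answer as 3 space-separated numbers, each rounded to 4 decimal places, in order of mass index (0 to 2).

Answer: 5.3357 8.2487 12.7917

Derivation:
Step 0: x=[3.0000 9.0000 13.0000] v=[0.0000 0.0000 0.0000]
Step 1: x=[3.1875 8.9375 13.0000] v=[0.7500 -0.2500 0.0000]
Step 2: x=[3.5352 8.8223 12.9961] v=[1.3906 -0.4610 -0.0156]
Step 3: x=[3.9924 8.6723 12.9813] v=[1.8286 -0.6002 -0.0591]
Step 4: x=[4.4925 8.5107 12.9472] v=[2.0005 -0.6466 -0.1364]
Step 5: x=[4.9630 8.3621 12.8858] v=[1.8819 -0.5943 -0.2455]
Step 6: x=[5.3357 8.2487 12.7917] v=[1.4909 -0.4537 -0.3764]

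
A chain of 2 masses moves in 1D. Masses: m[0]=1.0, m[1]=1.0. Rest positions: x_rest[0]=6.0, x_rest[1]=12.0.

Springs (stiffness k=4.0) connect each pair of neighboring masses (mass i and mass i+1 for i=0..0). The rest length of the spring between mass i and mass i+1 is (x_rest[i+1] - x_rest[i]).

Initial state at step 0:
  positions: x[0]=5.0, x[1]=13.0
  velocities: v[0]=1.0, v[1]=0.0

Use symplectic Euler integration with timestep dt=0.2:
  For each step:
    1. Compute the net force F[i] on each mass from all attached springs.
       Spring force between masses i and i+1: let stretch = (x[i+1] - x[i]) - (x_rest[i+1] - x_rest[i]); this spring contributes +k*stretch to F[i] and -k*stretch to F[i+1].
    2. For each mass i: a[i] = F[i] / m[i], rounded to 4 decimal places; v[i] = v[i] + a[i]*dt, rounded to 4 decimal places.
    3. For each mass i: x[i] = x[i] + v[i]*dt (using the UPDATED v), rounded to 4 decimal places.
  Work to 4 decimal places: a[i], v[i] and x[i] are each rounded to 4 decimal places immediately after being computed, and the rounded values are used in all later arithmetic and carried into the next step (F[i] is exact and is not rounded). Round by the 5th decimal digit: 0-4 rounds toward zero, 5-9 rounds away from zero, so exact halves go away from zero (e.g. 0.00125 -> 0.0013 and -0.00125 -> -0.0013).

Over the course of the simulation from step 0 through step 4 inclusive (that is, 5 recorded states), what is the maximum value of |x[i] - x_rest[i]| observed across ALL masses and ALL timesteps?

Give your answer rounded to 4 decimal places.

Answer: 1.4210

Derivation:
Step 0: x=[5.0000 13.0000] v=[1.0000 0.0000]
Step 1: x=[5.5200 12.6800] v=[2.6000 -1.6000]
Step 2: x=[6.2256 12.1744] v=[3.5280 -2.5280]
Step 3: x=[6.9230 11.6770] v=[3.4870 -2.4870]
Step 4: x=[7.4210 11.3790] v=[2.4902 -1.4902]
Max displacement = 1.4210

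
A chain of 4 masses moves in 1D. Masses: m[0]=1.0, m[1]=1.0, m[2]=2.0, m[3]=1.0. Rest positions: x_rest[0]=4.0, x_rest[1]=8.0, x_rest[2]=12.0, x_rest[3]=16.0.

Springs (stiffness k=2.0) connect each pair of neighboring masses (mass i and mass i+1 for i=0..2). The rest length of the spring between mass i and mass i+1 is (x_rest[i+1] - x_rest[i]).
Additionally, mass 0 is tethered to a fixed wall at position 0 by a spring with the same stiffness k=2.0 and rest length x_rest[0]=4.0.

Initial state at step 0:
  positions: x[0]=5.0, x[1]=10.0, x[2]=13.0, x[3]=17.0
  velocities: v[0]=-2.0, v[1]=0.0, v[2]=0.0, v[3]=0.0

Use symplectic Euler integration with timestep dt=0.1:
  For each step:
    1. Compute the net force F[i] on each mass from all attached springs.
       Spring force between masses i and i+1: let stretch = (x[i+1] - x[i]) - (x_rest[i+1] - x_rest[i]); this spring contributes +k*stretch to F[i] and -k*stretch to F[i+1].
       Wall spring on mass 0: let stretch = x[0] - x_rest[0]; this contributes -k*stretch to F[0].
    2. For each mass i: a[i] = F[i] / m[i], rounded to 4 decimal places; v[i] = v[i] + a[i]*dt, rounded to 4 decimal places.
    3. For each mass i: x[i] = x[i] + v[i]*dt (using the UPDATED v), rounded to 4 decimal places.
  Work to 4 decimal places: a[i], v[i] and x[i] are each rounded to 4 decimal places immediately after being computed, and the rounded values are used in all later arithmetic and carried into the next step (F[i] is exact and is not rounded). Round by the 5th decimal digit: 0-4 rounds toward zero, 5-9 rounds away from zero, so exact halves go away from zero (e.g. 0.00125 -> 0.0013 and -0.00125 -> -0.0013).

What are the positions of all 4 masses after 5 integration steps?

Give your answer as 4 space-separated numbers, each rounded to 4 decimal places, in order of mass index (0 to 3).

Step 0: x=[5.0000 10.0000 13.0000 17.0000] v=[-2.0000 0.0000 0.0000 0.0000]
Step 1: x=[4.8000 9.9600 13.0100 17.0000] v=[-2.0000 -0.4000 0.1000 0.0000]
Step 2: x=[4.6072 9.8778 13.0294 17.0002] v=[-1.9280 -0.8220 0.1940 0.0020]
Step 3: x=[4.4277 9.7532 13.0570 17.0010] v=[-1.7953 -1.2458 0.2759 0.0078]
Step 4: x=[4.2661 9.5882 13.0910 17.0029] v=[-1.6157 -1.6501 0.3399 0.0190]
Step 5: x=[4.1257 9.3868 13.1291 17.0066] v=[-1.4045 -2.0140 0.3808 0.0366]

Answer: 4.1257 9.3868 13.1291 17.0066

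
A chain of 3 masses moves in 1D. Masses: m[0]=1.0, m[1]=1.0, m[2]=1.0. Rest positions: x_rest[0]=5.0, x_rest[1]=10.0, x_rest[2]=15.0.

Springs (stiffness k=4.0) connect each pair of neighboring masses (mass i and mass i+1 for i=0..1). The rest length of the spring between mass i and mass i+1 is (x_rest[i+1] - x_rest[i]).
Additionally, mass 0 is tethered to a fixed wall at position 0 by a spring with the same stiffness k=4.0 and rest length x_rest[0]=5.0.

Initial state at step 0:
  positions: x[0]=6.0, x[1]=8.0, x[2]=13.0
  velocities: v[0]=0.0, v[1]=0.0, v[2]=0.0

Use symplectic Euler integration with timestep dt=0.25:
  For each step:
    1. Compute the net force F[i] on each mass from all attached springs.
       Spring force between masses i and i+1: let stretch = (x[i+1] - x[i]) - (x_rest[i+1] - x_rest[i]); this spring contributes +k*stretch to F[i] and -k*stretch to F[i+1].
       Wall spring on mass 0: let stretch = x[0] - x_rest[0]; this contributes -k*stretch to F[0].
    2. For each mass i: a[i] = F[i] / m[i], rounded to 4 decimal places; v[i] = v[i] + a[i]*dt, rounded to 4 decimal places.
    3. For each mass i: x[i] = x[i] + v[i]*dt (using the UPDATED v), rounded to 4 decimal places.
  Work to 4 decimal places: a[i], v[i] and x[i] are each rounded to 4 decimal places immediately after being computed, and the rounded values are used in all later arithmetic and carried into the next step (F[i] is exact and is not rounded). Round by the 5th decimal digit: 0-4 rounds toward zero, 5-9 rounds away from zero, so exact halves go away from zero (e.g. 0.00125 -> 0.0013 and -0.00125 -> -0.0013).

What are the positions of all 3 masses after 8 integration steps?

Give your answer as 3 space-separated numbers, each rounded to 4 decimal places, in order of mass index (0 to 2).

Step 0: x=[6.0000 8.0000 13.0000] v=[0.0000 0.0000 0.0000]
Step 1: x=[5.0000 8.7500 13.0000] v=[-4.0000 3.0000 0.0000]
Step 2: x=[3.6875 9.6250 13.1875] v=[-5.2500 3.5000 0.7500]
Step 3: x=[2.9375 9.9063 13.7344] v=[-3.0000 1.1250 2.1875]
Step 4: x=[3.1953 9.4024 14.5743] v=[1.0313 -2.0157 3.3594]
Step 5: x=[4.2061 8.6397 15.3712] v=[4.0431 -3.0509 3.1875]
Step 6: x=[5.2738 8.4515 15.7352] v=[4.2706 -0.7530 1.4560]
Step 7: x=[5.8174 9.2898 15.5283] v=[2.1745 3.3530 -0.8277]
Step 8: x=[5.7748 10.8196 15.0118] v=[-0.1705 6.1191 -2.0662]

Answer: 5.7748 10.8196 15.0118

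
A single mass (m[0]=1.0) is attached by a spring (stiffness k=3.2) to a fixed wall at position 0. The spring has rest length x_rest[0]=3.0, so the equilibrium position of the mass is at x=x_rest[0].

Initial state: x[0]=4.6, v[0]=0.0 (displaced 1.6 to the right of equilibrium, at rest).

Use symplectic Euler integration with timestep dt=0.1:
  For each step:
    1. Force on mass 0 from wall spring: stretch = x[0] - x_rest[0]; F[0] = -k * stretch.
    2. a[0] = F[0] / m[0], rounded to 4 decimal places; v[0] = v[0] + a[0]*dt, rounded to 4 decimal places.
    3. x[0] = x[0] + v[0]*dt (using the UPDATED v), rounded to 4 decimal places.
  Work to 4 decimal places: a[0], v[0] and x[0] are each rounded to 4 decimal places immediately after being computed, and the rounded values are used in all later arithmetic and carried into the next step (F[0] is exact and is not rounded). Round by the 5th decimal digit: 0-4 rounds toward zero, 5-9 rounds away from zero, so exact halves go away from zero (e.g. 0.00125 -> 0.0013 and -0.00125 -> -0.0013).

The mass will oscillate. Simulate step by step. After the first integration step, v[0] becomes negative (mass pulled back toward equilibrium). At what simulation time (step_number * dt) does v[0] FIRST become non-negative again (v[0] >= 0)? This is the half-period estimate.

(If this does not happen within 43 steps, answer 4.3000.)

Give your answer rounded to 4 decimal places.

Step 0: x=[4.6000] v=[0.0000]
Step 1: x=[4.5488] v=[-0.5120]
Step 2: x=[4.4480] v=[-1.0076]
Step 3: x=[4.3009] v=[-1.4710]
Step 4: x=[4.1122] v=[-1.8873]
Step 5: x=[3.8879] v=[-2.2432]
Step 6: x=[3.6352] v=[-2.5273]
Step 7: x=[3.3621] v=[-2.7306]
Step 8: x=[3.0775] v=[-2.8465]
Step 9: x=[2.7904] v=[-2.8713]
Step 10: x=[2.5100] v=[-2.8042]
Step 11: x=[2.2453] v=[-2.6474]
Step 12: x=[2.0047] v=[-2.4059]
Step 13: x=[1.7960] v=[-2.0874]
Step 14: x=[1.6258] v=[-1.7021]
Step 15: x=[1.4996] v=[-1.2624]
Step 16: x=[1.4214] v=[-0.7823]
Step 17: x=[1.3937] v=[-0.2772]
Step 18: x=[1.4174] v=[0.2368]
First v>=0 after going negative at step 18, time=1.8000

Answer: 1.8000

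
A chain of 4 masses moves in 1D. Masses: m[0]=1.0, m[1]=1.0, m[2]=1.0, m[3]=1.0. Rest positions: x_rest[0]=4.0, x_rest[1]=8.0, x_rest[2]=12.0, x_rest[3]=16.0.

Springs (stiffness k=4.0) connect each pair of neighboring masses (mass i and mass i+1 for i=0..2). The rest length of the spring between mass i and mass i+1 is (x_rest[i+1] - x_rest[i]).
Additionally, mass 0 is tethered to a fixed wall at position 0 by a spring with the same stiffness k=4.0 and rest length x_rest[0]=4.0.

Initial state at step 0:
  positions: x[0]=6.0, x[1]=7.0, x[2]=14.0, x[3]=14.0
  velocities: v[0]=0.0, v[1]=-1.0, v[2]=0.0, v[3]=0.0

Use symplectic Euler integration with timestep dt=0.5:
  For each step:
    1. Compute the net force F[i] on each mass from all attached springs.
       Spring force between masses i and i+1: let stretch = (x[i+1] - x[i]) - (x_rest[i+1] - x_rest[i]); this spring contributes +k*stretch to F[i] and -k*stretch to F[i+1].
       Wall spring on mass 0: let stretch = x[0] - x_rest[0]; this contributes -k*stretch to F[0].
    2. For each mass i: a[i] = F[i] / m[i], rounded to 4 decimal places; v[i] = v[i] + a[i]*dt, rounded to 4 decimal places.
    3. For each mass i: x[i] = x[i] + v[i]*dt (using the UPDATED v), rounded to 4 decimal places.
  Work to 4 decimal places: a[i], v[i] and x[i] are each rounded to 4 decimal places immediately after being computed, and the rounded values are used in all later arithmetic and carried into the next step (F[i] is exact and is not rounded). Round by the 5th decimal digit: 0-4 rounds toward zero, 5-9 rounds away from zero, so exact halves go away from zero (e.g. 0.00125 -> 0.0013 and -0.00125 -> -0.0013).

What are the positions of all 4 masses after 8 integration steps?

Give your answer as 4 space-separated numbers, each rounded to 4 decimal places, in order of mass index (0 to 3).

Answer: 2.0000 8.5000 10.0000 18.0000

Derivation:
Step 0: x=[6.0000 7.0000 14.0000 14.0000] v=[0.0000 -1.0000 0.0000 0.0000]
Step 1: x=[1.0000 12.5000 7.0000 18.0000] v=[-10.0000 11.0000 -14.0000 8.0000]
Step 2: x=[6.5000 1.0000 16.5000 15.0000] v=[11.0000 -23.0000 19.0000 -6.0000]
Step 3: x=[0.0000 10.5000 9.0000 17.5000] v=[-13.0000 19.0000 -15.0000 5.0000]
Step 4: x=[4.0000 8.0000 11.5000 15.5000] v=[8.0000 -5.0000 5.0000 -4.0000]
Step 5: x=[8.0000 5.0000 14.5000 13.5000] v=[8.0000 -6.0000 6.0000 -4.0000]
Step 6: x=[1.0000 14.5000 7.0000 16.5000] v=[-14.0000 19.0000 -15.0000 6.0000]
Step 7: x=[6.5000 3.0000 16.5000 14.0000] v=[11.0000 -23.0000 19.0000 -5.0000]
Step 8: x=[2.0000 8.5000 10.0000 18.0000] v=[-9.0000 11.0000 -13.0000 8.0000]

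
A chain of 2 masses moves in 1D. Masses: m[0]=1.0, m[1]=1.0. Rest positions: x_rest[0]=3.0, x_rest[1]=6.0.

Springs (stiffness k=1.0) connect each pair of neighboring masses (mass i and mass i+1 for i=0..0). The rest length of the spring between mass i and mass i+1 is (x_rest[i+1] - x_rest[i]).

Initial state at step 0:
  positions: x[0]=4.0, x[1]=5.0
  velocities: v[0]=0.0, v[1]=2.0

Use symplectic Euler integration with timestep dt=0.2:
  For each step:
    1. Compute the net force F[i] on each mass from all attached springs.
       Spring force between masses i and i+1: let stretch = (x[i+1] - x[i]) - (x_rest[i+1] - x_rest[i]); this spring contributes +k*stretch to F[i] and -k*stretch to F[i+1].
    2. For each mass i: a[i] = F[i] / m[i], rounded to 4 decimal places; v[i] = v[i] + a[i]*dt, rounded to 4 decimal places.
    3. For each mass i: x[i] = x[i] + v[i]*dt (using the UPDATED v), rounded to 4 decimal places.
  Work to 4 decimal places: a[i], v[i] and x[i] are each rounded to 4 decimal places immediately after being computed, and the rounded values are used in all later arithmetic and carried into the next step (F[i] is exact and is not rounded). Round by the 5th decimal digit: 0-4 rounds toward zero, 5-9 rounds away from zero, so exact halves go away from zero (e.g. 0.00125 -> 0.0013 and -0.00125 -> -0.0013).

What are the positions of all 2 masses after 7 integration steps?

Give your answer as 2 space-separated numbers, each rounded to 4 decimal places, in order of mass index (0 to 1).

Step 0: x=[4.0000 5.0000] v=[0.0000 2.0000]
Step 1: x=[3.9200 5.4800] v=[-0.4000 2.4000]
Step 2: x=[3.7824 6.0176] v=[-0.6880 2.6880]
Step 3: x=[3.6142 6.5858] v=[-0.8410 2.8410]
Step 4: x=[3.4449 7.1551] v=[-0.8467 2.8467]
Step 5: x=[3.3040 7.6960] v=[-0.7047 2.7047]
Step 6: x=[3.2187 8.1813] v=[-0.4263 2.4263]
Step 7: x=[3.2119 8.5881] v=[-0.0338 2.0338]

Answer: 3.2119 8.5881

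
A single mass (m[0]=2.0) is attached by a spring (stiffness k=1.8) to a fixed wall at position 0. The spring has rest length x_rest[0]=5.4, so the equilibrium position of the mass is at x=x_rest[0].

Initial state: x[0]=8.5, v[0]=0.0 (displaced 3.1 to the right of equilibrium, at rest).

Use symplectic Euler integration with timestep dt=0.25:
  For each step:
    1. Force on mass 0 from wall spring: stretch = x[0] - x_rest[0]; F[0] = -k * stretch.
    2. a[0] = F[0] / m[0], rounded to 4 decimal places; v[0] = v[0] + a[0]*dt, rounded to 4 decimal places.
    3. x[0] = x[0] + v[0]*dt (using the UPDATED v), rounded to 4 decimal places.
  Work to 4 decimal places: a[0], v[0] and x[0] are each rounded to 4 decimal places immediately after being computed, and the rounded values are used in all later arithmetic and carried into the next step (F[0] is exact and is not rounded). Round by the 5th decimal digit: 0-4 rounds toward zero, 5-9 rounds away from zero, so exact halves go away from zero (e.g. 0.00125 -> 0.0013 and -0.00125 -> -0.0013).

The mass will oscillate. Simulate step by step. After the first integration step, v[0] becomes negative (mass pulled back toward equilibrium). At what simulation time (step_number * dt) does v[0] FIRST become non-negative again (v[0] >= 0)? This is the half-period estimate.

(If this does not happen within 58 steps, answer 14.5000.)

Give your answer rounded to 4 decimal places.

Answer: 3.5000

Derivation:
Step 0: x=[8.5000] v=[0.0000]
Step 1: x=[8.3256] v=[-0.6975]
Step 2: x=[7.9867] v=[-1.3558]
Step 3: x=[7.5023] v=[-1.9378]
Step 4: x=[6.8996] v=[-2.4108]
Step 5: x=[6.2126] v=[-2.7482]
Step 6: x=[5.4799] v=[-2.9310]
Step 7: x=[4.7427] v=[-2.9490]
Step 8: x=[4.0424] v=[-2.8011]
Step 9: x=[3.4185] v=[-2.4957]
Step 10: x=[2.9060] v=[-2.0499]
Step 11: x=[2.5338] v=[-1.4888]
Step 12: x=[2.3228] v=[-0.8439]
Step 13: x=[2.2849] v=[-0.1515]
Step 14: x=[2.4223] v=[0.5494]
First v>=0 after going negative at step 14, time=3.5000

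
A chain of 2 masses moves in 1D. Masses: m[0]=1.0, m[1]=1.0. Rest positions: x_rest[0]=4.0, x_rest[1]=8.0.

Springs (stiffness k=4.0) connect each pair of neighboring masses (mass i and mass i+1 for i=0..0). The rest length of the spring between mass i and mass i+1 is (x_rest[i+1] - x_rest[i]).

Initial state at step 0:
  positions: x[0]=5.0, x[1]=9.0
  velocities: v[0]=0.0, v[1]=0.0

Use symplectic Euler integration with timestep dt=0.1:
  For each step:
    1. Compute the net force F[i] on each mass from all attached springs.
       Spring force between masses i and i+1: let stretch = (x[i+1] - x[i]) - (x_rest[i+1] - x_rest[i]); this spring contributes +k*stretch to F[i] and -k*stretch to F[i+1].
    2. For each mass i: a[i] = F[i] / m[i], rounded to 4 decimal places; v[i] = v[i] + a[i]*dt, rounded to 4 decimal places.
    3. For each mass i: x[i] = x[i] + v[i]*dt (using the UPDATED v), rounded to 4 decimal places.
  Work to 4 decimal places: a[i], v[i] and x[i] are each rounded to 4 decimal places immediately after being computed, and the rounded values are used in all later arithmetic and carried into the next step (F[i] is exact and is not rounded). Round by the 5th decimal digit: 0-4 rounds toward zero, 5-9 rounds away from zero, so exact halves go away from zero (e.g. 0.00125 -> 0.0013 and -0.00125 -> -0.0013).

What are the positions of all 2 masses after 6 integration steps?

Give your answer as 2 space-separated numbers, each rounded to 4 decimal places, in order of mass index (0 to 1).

Answer: 5.0000 9.0000

Derivation:
Step 0: x=[5.0000 9.0000] v=[0.0000 0.0000]
Step 1: x=[5.0000 9.0000] v=[0.0000 0.0000]
Step 2: x=[5.0000 9.0000] v=[0.0000 0.0000]
Step 3: x=[5.0000 9.0000] v=[0.0000 0.0000]
Step 4: x=[5.0000 9.0000] v=[0.0000 0.0000]
Step 5: x=[5.0000 9.0000] v=[0.0000 0.0000]
Step 6: x=[5.0000 9.0000] v=[0.0000 0.0000]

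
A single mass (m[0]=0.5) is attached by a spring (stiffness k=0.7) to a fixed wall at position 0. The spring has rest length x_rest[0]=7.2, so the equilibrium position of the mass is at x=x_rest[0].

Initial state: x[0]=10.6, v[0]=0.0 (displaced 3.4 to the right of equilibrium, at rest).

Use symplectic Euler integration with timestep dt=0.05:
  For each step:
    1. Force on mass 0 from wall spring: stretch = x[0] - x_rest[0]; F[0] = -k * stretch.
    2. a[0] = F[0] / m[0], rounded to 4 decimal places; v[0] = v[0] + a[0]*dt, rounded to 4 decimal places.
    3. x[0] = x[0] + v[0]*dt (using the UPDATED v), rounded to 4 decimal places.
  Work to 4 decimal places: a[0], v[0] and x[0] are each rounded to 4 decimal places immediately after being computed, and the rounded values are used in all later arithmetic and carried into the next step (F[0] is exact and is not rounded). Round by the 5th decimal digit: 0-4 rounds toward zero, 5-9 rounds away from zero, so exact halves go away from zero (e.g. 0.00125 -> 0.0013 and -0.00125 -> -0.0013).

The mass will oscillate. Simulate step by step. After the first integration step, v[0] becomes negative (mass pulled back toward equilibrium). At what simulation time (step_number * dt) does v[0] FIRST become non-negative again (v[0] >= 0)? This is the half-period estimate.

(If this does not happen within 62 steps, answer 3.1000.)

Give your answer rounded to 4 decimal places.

Answer: 2.7000

Derivation:
Step 0: x=[10.6000] v=[0.0000]
Step 1: x=[10.5881] v=[-0.2380]
Step 2: x=[10.5643] v=[-0.4752]
Step 3: x=[10.5288] v=[-0.7107]
Step 4: x=[10.4816] v=[-0.9437]
Step 5: x=[10.4229] v=[-1.1734]
Step 6: x=[10.3530] v=[-1.3990]
Step 7: x=[10.2720] v=[-1.6197]
Step 8: x=[10.1803] v=[-1.8347]
Step 9: x=[10.0781] v=[-2.0433]
Step 10: x=[9.9659] v=[-2.2448]
Step 11: x=[9.8440] v=[-2.4384]
Step 12: x=[9.7128] v=[-2.6235]
Step 13: x=[9.5728] v=[-2.7994]
Step 14: x=[9.4245] v=[-2.9655]
Step 15: x=[9.2684] v=[-3.1212]
Step 16: x=[9.1051] v=[-3.2660]
Step 17: x=[8.9351] v=[-3.3994]
Step 18: x=[8.7591] v=[-3.5209]
Step 19: x=[8.5776] v=[-3.6300]
Step 20: x=[8.3913] v=[-3.7264]
Step 21: x=[8.2008] v=[-3.8098]
Step 22: x=[8.0068] v=[-3.8799]
Step 23: x=[7.8100] v=[-3.9364]
Step 24: x=[7.6110] v=[-3.9791]
Step 25: x=[7.4106] v=[-4.0079]
Step 26: x=[7.2095] v=[-4.0226]
Step 27: x=[7.0083] v=[-4.0233]
Step 28: x=[6.8078] v=[-4.0099]
Step 29: x=[6.6087] v=[-3.9824]
Step 30: x=[6.4117] v=[-3.9410]
Step 31: x=[6.2174] v=[-3.8858]
Step 32: x=[6.0266] v=[-3.8170]
Step 33: x=[5.8399] v=[-3.7349]
Step 34: x=[5.6579] v=[-3.6397]
Step 35: x=[5.4813] v=[-3.5318]
Step 36: x=[5.3107] v=[-3.4115]
Step 37: x=[5.1467] v=[-3.2793]
Step 38: x=[4.9899] v=[-3.1356]
Step 39: x=[4.8409] v=[-2.9809]
Step 40: x=[4.7001] v=[-2.8158]
Step 41: x=[4.5681] v=[-2.6408]
Step 42: x=[4.4453] v=[-2.4566]
Step 43: x=[4.3321] v=[-2.2638]
Step 44: x=[4.2290] v=[-2.0630]
Step 45: x=[4.1363] v=[-1.8550]
Step 46: x=[4.0543] v=[-1.6405]
Step 47: x=[3.9833] v=[-1.4203]
Step 48: x=[3.9235] v=[-1.1951]
Step 49: x=[3.8752] v=[-0.9657]
Step 50: x=[3.8386] v=[-0.7330]
Step 51: x=[3.8137] v=[-0.4977]
Step 52: x=[3.8007] v=[-0.2607]
Step 53: x=[3.7996] v=[-0.0228]
Step 54: x=[3.8104] v=[0.2152]
First v>=0 after going negative at step 54, time=2.7000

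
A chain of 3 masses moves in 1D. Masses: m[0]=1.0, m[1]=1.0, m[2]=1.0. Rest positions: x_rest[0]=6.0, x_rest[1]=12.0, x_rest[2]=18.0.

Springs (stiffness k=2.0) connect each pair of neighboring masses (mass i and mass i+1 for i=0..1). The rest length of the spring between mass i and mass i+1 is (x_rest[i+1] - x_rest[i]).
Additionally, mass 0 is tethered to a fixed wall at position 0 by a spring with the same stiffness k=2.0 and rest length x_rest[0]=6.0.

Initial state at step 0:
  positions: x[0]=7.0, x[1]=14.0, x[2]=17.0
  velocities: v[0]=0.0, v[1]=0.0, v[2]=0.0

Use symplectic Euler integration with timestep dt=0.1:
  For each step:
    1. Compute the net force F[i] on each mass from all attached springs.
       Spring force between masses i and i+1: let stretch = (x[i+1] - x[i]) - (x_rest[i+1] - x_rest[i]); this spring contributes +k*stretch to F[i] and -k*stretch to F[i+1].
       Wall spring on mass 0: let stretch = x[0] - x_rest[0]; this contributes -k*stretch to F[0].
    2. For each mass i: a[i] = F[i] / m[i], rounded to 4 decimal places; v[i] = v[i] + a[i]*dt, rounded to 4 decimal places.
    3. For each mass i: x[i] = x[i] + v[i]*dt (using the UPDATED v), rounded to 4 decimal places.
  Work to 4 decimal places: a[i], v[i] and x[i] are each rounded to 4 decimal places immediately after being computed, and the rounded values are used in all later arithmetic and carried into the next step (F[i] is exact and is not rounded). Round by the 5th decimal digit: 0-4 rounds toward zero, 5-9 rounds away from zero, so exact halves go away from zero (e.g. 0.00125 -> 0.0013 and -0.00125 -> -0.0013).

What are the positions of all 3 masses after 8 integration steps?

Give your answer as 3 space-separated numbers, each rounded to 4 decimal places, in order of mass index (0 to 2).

Step 0: x=[7.0000 14.0000 17.0000] v=[0.0000 0.0000 0.0000]
Step 1: x=[7.0000 13.9200 17.0600] v=[0.0000 -0.8000 0.6000]
Step 2: x=[6.9984 13.7644 17.1772] v=[-0.0160 -1.5560 1.1720]
Step 3: x=[6.9922 13.5417 17.3461] v=[-0.0625 -2.2266 1.6894]
Step 4: x=[6.9771 13.2641 17.5590] v=[-0.1510 -2.7756 2.1285]
Step 5: x=[6.9482 12.9467 17.8060] v=[-0.2890 -3.1740 2.4695]
Step 6: x=[6.9003 12.6065 18.0758] v=[-0.4789 -3.4018 2.6976]
Step 7: x=[6.8285 12.2616 18.3562] v=[-0.7177 -3.4492 2.8037]
Step 8: x=[6.7288 11.9299 18.6347] v=[-0.9968 -3.3169 2.7848]

Answer: 6.7288 11.9299 18.6347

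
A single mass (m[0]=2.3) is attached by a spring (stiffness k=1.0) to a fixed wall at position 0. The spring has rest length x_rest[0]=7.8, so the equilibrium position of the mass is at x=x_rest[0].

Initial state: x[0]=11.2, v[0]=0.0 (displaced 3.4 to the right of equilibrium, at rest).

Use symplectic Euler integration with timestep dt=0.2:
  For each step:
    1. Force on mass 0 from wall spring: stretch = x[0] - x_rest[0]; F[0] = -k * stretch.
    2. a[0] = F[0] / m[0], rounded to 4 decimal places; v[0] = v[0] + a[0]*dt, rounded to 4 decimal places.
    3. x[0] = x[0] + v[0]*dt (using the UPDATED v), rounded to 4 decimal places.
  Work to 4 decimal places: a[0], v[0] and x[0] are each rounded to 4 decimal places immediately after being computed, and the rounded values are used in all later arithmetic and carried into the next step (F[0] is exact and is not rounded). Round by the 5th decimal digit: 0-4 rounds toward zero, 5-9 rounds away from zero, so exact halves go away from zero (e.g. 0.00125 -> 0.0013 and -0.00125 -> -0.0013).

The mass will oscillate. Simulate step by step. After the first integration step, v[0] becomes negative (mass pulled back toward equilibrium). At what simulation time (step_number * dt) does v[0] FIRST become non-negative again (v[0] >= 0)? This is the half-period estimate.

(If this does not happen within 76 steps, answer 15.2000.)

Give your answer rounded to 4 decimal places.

Step 0: x=[11.2000] v=[0.0000]
Step 1: x=[11.1409] v=[-0.2957]
Step 2: x=[11.0237] v=[-0.5862]
Step 3: x=[10.8504] v=[-0.8665]
Step 4: x=[10.6240] v=[-1.1318]
Step 5: x=[10.3485] v=[-1.3774]
Step 6: x=[10.0287] v=[-1.5990]
Step 7: x=[9.6701] v=[-1.7928]
Step 8: x=[9.2790] v=[-1.9554]
Step 9: x=[8.8622] v=[-2.0840]
Step 10: x=[8.4269] v=[-2.1764]
Step 11: x=[7.9807] v=[-2.2309]
Step 12: x=[7.5314] v=[-2.2466]
Step 13: x=[7.0868] v=[-2.2232]
Step 14: x=[6.6546] v=[-2.1612]
Step 15: x=[6.2423] v=[-2.0616]
Step 16: x=[5.8571] v=[-1.9261]
Step 17: x=[5.5057] v=[-1.7572]
Step 18: x=[5.1942] v=[-1.5577]
Step 19: x=[4.9280] v=[-1.3311]
Step 20: x=[4.7117] v=[-1.0814]
Step 21: x=[4.5491] v=[-0.8129]
Step 22: x=[4.4431] v=[-0.5302]
Step 23: x=[4.3954] v=[-0.2383]
Step 24: x=[4.4070] v=[0.0578]
First v>=0 after going negative at step 24, time=4.8000

Answer: 4.8000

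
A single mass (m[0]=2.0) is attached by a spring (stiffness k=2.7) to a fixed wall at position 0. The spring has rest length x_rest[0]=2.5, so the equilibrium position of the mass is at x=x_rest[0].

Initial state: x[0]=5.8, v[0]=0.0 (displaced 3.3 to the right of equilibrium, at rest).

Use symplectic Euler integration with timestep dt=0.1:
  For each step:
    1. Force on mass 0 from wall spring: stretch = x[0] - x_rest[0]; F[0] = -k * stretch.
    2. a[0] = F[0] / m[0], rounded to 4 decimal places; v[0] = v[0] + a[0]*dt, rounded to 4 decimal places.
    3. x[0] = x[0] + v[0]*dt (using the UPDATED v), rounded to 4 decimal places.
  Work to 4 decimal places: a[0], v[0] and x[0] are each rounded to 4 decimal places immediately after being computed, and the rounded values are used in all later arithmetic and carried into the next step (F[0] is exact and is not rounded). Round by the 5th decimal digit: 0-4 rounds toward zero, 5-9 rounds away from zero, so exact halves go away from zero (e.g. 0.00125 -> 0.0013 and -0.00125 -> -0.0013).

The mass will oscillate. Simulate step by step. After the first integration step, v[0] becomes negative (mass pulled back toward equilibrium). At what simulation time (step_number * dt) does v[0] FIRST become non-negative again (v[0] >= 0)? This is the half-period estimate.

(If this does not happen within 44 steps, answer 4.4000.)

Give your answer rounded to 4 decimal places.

Answer: 2.8000

Derivation:
Step 0: x=[5.8000] v=[0.0000]
Step 1: x=[5.7555] v=[-0.4455]
Step 2: x=[5.6670] v=[-0.8850]
Step 3: x=[5.5357] v=[-1.3126]
Step 4: x=[5.3635] v=[-1.7224]
Step 5: x=[5.1526] v=[-2.1090]
Step 6: x=[4.9059] v=[-2.4671]
Step 7: x=[4.6267] v=[-2.7919]
Step 8: x=[4.3188] v=[-3.0790]
Step 9: x=[3.9864] v=[-3.3245]
Step 10: x=[3.6339] v=[-3.5252]
Step 11: x=[3.2661] v=[-3.6783]
Step 12: x=[2.8879] v=[-3.7817]
Step 13: x=[2.5045] v=[-3.8341]
Step 14: x=[2.1210] v=[-3.8347]
Step 15: x=[1.7427] v=[-3.7835]
Step 16: x=[1.3746] v=[-3.6813]
Step 17: x=[1.0217] v=[-3.5294]
Step 18: x=[0.6887] v=[-3.3298]
Step 19: x=[0.3802] v=[-3.0853]
Step 20: x=[0.1003] v=[-2.7991]
Step 21: x=[-0.1472] v=[-2.4751]
Step 22: x=[-0.3590] v=[-2.1177]
Step 23: x=[-0.5322] v=[-1.7317]
Step 24: x=[-0.6644] v=[-1.3224]
Step 25: x=[-0.7539] v=[-0.8952]
Step 26: x=[-0.7995] v=[-0.4559]
Step 27: x=[-0.8006] v=[-0.0105]
Step 28: x=[-0.7571] v=[0.4351]
First v>=0 after going negative at step 28, time=2.8000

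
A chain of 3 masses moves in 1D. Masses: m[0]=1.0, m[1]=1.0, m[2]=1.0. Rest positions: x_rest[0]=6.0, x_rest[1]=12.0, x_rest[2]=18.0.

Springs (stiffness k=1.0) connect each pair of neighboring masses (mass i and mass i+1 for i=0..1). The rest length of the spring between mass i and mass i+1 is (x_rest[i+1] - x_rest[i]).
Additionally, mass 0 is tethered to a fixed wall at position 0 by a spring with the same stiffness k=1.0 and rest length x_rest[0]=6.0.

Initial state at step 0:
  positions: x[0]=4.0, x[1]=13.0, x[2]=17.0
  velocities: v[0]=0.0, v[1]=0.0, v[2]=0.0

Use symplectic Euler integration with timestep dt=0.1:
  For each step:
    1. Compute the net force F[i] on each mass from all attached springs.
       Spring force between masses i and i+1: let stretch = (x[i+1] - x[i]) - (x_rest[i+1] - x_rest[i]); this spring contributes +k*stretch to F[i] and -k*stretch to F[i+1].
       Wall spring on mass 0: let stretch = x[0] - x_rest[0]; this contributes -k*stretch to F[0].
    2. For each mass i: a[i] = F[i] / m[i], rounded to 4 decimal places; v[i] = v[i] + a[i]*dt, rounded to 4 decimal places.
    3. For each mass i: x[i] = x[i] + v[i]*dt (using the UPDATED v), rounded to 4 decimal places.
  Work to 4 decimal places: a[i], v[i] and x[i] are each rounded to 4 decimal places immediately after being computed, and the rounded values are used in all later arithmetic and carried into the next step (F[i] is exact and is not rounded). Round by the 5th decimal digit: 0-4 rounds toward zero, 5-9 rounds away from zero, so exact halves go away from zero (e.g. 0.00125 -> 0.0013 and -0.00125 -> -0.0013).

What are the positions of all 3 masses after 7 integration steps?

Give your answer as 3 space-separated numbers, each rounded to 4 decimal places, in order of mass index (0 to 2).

Step 0: x=[4.0000 13.0000 17.0000] v=[0.0000 0.0000 0.0000]
Step 1: x=[4.0500 12.9500 17.0200] v=[0.5000 -0.5000 0.2000]
Step 2: x=[4.1485 12.8517 17.0593] v=[0.9850 -0.9830 0.3930]
Step 3: x=[4.2926 12.7084 17.1165] v=[1.4405 -1.4326 0.5722]
Step 4: x=[4.4779 12.5251 17.1896] v=[1.8528 -1.8334 0.7314]
Step 5: x=[4.6989 12.3079 17.2761] v=[2.2097 -2.1717 0.8650]
Step 6: x=[4.9490 12.0643 17.3729] v=[2.5007 -2.4358 0.9682]
Step 7: x=[5.2207 11.8027 17.4766] v=[2.7173 -2.6165 1.0373]

Answer: 5.2207 11.8027 17.4766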